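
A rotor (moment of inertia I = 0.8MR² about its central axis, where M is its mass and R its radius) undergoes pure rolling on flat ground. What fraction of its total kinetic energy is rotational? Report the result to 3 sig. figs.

The moment of inertia is 0.8MR², giving k ≡ I/(MR²) = 0.8.
With ω = v/R, KE_trans = ½Mv² and KE_rot = ½Iω² = ½kMv², so KE_total = ½(1+k)Mv².
The rotational fraction is therefore k/(1+k) = 0.8/1.8 ≈ 0.444.

fraction ≈ 0.444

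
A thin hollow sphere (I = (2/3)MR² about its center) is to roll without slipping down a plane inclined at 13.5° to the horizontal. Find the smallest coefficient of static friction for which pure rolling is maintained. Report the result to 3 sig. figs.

μ_min ≈ 0.0960

The moment of inertia is (2/3)MR², giving k ≡ I/(MR²) = 2/3.
Newton's second law down the slope: Mg sinθ − f = Ma. The torque equation fR = Iα (with α = a/R) gives f = kMa.
These give a = g sinθ/(1+k) and the required friction f = kMg sinθ/(1+k).
With N = Mg cosθ, the no-slip condition f ≤ μN gives μ_min = f/N = k tanθ/(1+k).
μ_min = (2/3) × tan13.5° / 1.667 ≈ 0.0960.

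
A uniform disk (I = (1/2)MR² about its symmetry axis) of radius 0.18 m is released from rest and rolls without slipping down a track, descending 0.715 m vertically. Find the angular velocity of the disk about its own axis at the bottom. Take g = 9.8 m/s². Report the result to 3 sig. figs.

ω ≈ 17.0 rad/s

For this body I = (1/2)MR², i.e. k = I/(MR²) = 0.5.
Rolling without slipping gives ω = v/R, so the total kinetic energy is ½Mv² + ½Iω² = ½(1+k)Mv² = (3/4)Mv².
Energy conservation Mgh = ½(1+k)Mv² gives v = √(2gh/(1+k)) = √(2 × 9.8 × 0.715 / 1.5) = 3.057 m/s.
Then ω = v/R = 3.057 / 0.18 ≈ 17.0 rad/s.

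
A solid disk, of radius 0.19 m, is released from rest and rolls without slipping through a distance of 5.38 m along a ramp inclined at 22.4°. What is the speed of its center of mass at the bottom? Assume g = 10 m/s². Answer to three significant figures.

The moment of inertia is (1/2)MR², giving k ≡ I/(MR²) = 0.5.
Since it rolls without slipping, ω = v/R and KE = ½Mv² + ½Iω² = ½(1+k)Mv² = (3/4)Mv².
The vertical drop is h = L sinθ = 5.38 × sin22.4° = 2.05 m.
Setting Mgh = (3/4)Mv² gives v = √(2gh/(1+k)) = √(2·10·2.05/1.5) ≈ 5.23 m/s.

v ≈ 5.23 m/s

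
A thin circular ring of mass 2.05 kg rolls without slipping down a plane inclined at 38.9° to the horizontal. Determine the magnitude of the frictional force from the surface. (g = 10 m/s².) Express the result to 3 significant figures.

f ≈ 6.44 N

The moment of inertia is MR², giving k ≡ I/(MR²) = 1.
Newton's second law down the slope: Mg sinθ − f = Ma. The torque equation fR = Iα (with α = a/R) gives f = kMa.
Combining, a = g sinθ/(1+k) and f = kMa = kMg sinθ/(1+k).
f = 1 × 2.05 × 10 × sin38.9° / 2 ≈ 6.44 N.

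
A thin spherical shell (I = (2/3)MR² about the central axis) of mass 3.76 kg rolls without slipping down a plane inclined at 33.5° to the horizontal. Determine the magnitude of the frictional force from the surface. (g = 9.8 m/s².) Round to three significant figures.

f ≈ 8.14 N

For this body I = (2/3)MR², i.e. k = I/(MR²) = 2/3.
Translational: Mg sinθ − f = Ma. Rotational about the CM: fR = Iα = kMRa, so f = kMa.
Combining, a = g sinθ/(1+k) and f = kMa = kMg sinθ/(1+k).
f = (2/3) × 3.76 × 9.8 × sin33.5° / 1.667 ≈ 8.14 N.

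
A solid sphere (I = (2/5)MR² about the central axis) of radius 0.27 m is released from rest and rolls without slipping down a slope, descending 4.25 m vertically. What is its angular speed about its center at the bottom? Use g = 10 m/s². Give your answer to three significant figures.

For this body I = (2/5)MR², i.e. k = I/(MR²) = 0.4.
Pure rolling means v = ωR; then KE = ½Mv² + ½I(v/R)² = ½(1+k)Mv² = (7/10)Mv².
Energy conservation Mgh = ½(1+k)Mv² gives v = √(2gh/(1+k)) = √(2 × 10 × 4.25 / 1.4) = 7.792 m/s.
Then ω = v/R = 7.792 / 0.27 ≈ 28.9 rad/s.

ω ≈ 28.9 rad/s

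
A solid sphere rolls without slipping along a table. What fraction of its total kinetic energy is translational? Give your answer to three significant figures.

Here I = (2/5)MR², so the shape factor k = I/(MR²) = 0.4.
Since ω = v/R, the translational part is ½Mv² and the rotational part is ½I(v/R)² = ½kMv²; the total is ½(1+k)Mv².
The translational fraction is therefore 1/(1+k) = 1/1.4 ≈ 0.714.

fraction ≈ 0.714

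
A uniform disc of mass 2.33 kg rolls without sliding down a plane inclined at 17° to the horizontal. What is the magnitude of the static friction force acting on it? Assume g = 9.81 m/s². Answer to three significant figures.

f ≈ 2.23 N

The moment of inertia is (1/2)MR², giving k ≡ I/(MR²) = 0.5.
Translational: Mg sinθ − f = Ma. Rotational about the CM: fR = Iα = kMRa, so f = kMa.
Combining, a = g sinθ/(1+k) and f = kMa = kMg sinθ/(1+k).
f = 0.5 × 2.33 × 9.81 × sin17° / 1.5 ≈ 2.23 N.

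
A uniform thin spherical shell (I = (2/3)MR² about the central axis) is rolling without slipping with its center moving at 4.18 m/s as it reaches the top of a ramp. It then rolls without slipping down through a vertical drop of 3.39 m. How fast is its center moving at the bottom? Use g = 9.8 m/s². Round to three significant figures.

The moment of inertia is (2/3)MR², giving k ≡ I/(MR²) = 2/3.
Rolling without slipping gives ω = v/R, so the total kinetic energy is ½Mv² + ½Iω² = ½(1+k)Mv² = (5/6)Mv².
Energy conservation: (5/6)Mv₀² + Mgh = (5/6)Mv², so v² = v₀² + 2gh/(1+k).
v = √(4.18² + 2×9.8×3.39/1.667) = √57.34 ≈ 7.57 m/s.

v ≈ 7.57 m/s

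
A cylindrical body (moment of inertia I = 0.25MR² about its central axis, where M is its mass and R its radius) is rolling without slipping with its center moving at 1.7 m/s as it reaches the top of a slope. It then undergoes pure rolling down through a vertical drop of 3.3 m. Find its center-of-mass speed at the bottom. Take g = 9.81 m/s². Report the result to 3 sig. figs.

v ≈ 7.40 m/s

For this body I = 0.25MR², i.e. k = I/(MR²) = 0.25.
The rolling condition ω = v/R makes the rotational term ½I(v/R)² = ½kMv², so KE_total = ½(1+k)Mv² = (5/8)Mv².
Conserving energy between top and bottom: (5/8)Mv² = (5/8)Mv₀² + Mgh, hence v² = v₀² + 2gh/(1+k).
v = √(1.7² + 2×9.81×3.3/1.25) = √54.69 ≈ 7.40 m/s.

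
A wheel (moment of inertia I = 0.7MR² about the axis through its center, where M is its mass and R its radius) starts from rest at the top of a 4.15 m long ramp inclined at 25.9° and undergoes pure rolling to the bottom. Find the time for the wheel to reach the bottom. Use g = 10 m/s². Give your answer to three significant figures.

t ≈ 1.80 s

Here I = 0.7MR², so the shape factor k = I/(MR²) = 0.7.
Along the incline Mg sinθ − f = Ma, and torque about the center fR = Iα = kMR²(a/R) gives f = kMa.
Hence a = g sinθ/(1+k) = 10×sin25.9°/1.7 = 2.569 m/s².
Starting from rest, L = ½at², so t = √(2L/a) = √(2×4.15/2.569) ≈ 1.80 s.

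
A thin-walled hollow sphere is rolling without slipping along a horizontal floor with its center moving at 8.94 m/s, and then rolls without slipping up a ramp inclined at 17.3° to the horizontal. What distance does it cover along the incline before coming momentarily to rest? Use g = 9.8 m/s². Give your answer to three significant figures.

d ≈ 22.9 m

With I = (2/3)MR², the ratio k = I/(MR²) is 2/3.
Pure rolling means v = ωR; then KE = ½Mv² + ½I(v/R)² = ½(1+k)Mv² = (5/6)Mv².
Setting this equal to Mgh gives the vertical rise h = (1+k)v₀²/(2g) = 1.667×8.94²/(2×9.8) = 6.796 m.
Along the incline, d = h/sinθ = 6.796/sin17.3° ≈ 22.9 m.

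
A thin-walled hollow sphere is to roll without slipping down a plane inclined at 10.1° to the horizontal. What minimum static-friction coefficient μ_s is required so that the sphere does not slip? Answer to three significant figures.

μ_min ≈ 0.0713

With I = (2/3)MR², the ratio k = I/(MR²) is 2/3.
Along the incline Mg sinθ − f = Ma, and torque about the center fR = Iα = kMR²(a/R) gives f = kMa.
These give a = g sinθ/(1+k) and the required friction f = kMg sinθ/(1+k).
The normal force is N = Mg cosθ, so μ_min = f/N = k tanθ/(1+k).
μ_min = (2/3) × tan10.1° / 1.667 ≈ 0.0713.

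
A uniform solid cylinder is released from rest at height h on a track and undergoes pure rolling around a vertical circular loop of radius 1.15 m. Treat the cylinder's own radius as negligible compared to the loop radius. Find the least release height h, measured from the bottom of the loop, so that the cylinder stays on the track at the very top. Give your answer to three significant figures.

h_min ≈ 3.16 m

With I = (1/2)MR², the ratio k = I/(MR²) is 0.5.
At the top, contact is just lost when gravity alone supplies the centripetal force: Mg = Mv_top²/r, i.e. v_top² = gr.
With ω = v/R, the kinetic energy at speed v is ½(1+k)Mv² = (3/4)Mv².
Energy conservation from release (height h) to the top (height 2r): Mgh = Mg(2r) + (3/4)M·gr.
Thus h_min = 2r + (1+k)r/2 = r(2 + 1.5/2) = 1.15 × 2.75 ≈ 3.16 m.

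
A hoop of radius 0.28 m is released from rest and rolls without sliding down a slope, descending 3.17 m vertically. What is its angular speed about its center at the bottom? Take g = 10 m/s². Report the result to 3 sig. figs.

Here I = MR², so the shape factor k = I/(MR²) = 1.
The rolling condition ω = v/R makes the rotational term ½I(v/R)² = ½kMv², so KE_total = ½(1+k)Mv² = Mv².
Energy conservation Mgh = ½(1+k)Mv² gives v = √(2gh/(1+k)) = √(2 × 10 × 3.17 / 2) = 5.63 m/s.
The angular speed follows from ω = v/R = 5.63/0.28 ≈ 20.1 rad/s.

ω ≈ 20.1 rad/s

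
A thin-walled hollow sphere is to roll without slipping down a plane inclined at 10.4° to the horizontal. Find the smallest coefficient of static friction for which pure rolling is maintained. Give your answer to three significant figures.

μ_min ≈ 0.0734

The moment of inertia is (2/3)MR², giving k ≡ I/(MR²) = 2/3.
Newton's second law down the slope: Mg sinθ − f = Ma. The torque equation fR = Iα (with α = a/R) gives f = kMa.
These give a = g sinθ/(1+k) and the required friction f = kMg sinθ/(1+k).
The normal force is N = Mg cosθ, so μ_min = f/N = k tanθ/(1+k).
μ_min = (2/3) × tan10.4° / 1.667 ≈ 0.0734.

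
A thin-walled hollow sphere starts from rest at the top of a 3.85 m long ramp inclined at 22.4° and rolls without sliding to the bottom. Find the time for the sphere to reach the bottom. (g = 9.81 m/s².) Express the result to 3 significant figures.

For this body I = (2/3)MR², i.e. k = I/(MR²) = 2/3.
Newton's second law down the slope: Mg sinθ − f = Ma. The torque equation fR = Iα (with α = a/R) gives f = kMa.
Hence a = g sinθ/(1+k) = 9.81×sin22.4°/1.667 = 2.243 m/s².
Starting from rest, L = ½at², so t = √(2L/a) = √(2×3.85/2.243) ≈ 1.85 s.

t ≈ 1.85 s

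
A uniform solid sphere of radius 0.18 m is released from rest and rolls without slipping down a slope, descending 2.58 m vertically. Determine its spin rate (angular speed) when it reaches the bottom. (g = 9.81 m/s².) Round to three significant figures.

For this body I = (2/5)MR², i.e. k = I/(MR²) = 0.4.
Pure rolling means v = ωR; then KE = ½Mv² + ½I(v/R)² = ½(1+k)Mv² = (7/10)Mv².
Energy conservation Mgh = ½(1+k)Mv² gives v = √(2gh/(1+k)) = √(2 × 9.81 × 2.58 / 1.4) = 6.013 m/s.
Then ω = v/R = 6.013 / 0.18 ≈ 33.4 rad/s.

ω ≈ 33.4 rad/s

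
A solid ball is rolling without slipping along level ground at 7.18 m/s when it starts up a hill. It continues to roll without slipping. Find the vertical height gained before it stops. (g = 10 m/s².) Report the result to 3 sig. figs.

With I = (2/5)MR², the ratio k = I/(MR²) is 0.4.
Since it rolls without slipping, ω = v/R and KE = ½Mv² + ½Iω² = ½(1+k)Mv² = (7/10)Mv².
All of this converts to potential energy at the highest point: (7/10)Mv₀² = Mgh.
Thus h = (1+k)v₀²/(2g) = 1.4 × 7.18² / (2 × 10) ≈ 3.61 m.

h ≈ 3.61 m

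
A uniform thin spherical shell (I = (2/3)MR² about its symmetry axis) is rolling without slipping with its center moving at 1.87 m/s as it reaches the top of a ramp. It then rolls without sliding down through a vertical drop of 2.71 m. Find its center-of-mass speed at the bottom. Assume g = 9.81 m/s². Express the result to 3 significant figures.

For this body I = (2/3)MR², i.e. k = I/(MR²) = 2/3.
Rolling without slipping gives ω = v/R, so the total kinetic energy is ½Mv² + ½Iω² = ½(1+k)Mv² = (5/6)Mv².
Conserving energy between top and bottom: (5/6)Mv² = (5/6)Mv₀² + Mgh, hence v² = v₀² + 2gh/(1+k).
v = √(1.87² + 2×9.81×2.71/1.667) = √35.4 ≈ 5.95 m/s.

v ≈ 5.95 m/s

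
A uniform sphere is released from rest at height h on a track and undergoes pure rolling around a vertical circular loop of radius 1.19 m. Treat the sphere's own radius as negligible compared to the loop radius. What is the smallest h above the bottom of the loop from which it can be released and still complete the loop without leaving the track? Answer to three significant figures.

h_min ≈ 3.21 m

With I = (2/5)MR², the ratio k = I/(MR²) is 0.4.
At the top of the loop, the minimum-contact condition is Mg = Mv_top²/r, so v_top² = gr.
With ω = v/R, the kinetic energy at speed v is ½(1+k)Mv² = (7/10)Mv².
Energy conservation from release (height h) to the top (height 2r): Mgh = Mg(2r) + (7/10)M·gr.
Thus h_min = 2r + (1+k)r/2 = r(2 + 1.4/2) = 1.19 × 2.7 ≈ 3.21 m.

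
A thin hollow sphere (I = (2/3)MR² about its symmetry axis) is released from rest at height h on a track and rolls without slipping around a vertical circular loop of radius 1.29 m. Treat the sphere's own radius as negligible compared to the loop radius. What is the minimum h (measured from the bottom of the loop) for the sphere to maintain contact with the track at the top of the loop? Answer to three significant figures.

h_min ≈ 3.66 m

With I = (2/3)MR², the ratio k = I/(MR²) is 2/3.
At the top of the loop, the minimum-contact condition is Mg = Mv_top²/r, so v_top² = gr.
With ω = v/R, the kinetic energy at speed v is ½(1+k)Mv² = (5/6)Mv².
Energy conservation from release (height h) to the top (height 2r): Mgh = Mg(2r) + (5/6)M·gr.
Thus h_min = 2r + (1+k)r/2 = r(2 + 1.667/2) = 1.29 × 2.833 ≈ 3.66 m.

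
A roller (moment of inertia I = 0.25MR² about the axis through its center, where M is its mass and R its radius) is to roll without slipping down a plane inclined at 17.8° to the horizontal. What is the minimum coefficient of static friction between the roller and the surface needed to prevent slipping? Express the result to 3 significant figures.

μ_min ≈ 0.0642

For this body I = 0.25MR², i.e. k = I/(MR²) = 0.25.
Newton's second law down the slope: Mg sinθ − f = Ma. The torque equation fR = Iα (with α = a/R) gives f = kMa.
These give a = g sinθ/(1+k) and the required friction f = kMg sinθ/(1+k).
With N = Mg cosθ, the no-slip condition f ≤ μN gives μ_min = f/N = k tanθ/(1+k).
μ_min = 0.25 × tan17.8° / 1.25 ≈ 0.0642.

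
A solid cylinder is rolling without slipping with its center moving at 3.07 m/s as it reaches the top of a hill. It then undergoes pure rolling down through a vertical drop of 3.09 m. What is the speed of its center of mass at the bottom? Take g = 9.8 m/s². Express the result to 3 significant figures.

v ≈ 7.06 m/s

With I = (1/2)MR², the ratio k = I/(MR²) is 0.5.
The rolling condition ω = v/R makes the rotational term ½I(v/R)² = ½kMv², so KE_total = ½(1+k)Mv² = (3/4)Mv².
Energy conservation: (3/4)Mv₀² + Mgh = (3/4)Mv², so v² = v₀² + 2gh/(1+k).
v = √(3.07² + 2×9.8×3.09/1.5) = √49.8 ≈ 7.06 m/s.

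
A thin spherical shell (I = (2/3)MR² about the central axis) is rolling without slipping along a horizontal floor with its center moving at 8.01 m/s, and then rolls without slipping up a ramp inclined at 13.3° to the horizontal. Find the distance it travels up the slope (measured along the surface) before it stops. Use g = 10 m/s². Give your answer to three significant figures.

With I = (2/3)MR², the ratio k = I/(MR²) is 2/3.
Rolling without slipping gives ω = v/R, so the total kinetic energy is ½Mv² + ½Iω² = ½(1+k)Mv² = (5/6)Mv².
Setting this equal to Mgh gives the vertical rise h = (1+k)v₀²/(2g) = 1.667×8.01²/(2×10) = 5.347 m.
The distance along the slope is d = h/sinθ = 5.347/sin13.3° ≈ 23.2 m.

d ≈ 23.2 m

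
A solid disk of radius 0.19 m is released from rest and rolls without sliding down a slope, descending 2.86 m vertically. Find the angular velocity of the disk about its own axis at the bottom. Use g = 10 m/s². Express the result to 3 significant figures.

ω ≈ 32.5 rad/s

The moment of inertia is (1/2)MR², giving k ≡ I/(MR²) = 0.5.
Since it rolls without slipping, ω = v/R and KE = ½Mv² + ½Iω² = ½(1+k)Mv² = (3/4)Mv².
Energy conservation Mgh = ½(1+k)Mv² gives v = √(2gh/(1+k)) = √(2 × 10 × 2.86 / 1.5) = 6.175 m/s.
Then ω = v/R = 6.175 / 0.19 ≈ 32.5 rad/s.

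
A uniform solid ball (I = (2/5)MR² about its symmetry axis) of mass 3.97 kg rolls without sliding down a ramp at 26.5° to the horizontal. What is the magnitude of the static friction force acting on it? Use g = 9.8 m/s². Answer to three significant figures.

The moment of inertia is (2/5)MR², giving k ≡ I/(MR²) = 0.4.
Translational: Mg sinθ − f = Ma. Rotational about the CM: fR = Iα = kMRa, so f = kMa.
Combining, a = g sinθ/(1+k) and f = kMa = kMg sinθ/(1+k).
f = 0.4 × 3.97 × 9.8 × sin26.5° / 1.4 ≈ 4.96 N.

f ≈ 4.96 N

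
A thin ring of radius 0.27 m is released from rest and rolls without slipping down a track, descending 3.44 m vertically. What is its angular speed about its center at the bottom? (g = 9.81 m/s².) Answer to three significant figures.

For this body I = MR², i.e. k = I/(MR²) = 1.
Pure rolling means v = ωR; then KE = ½Mv² + ½I(v/R)² = ½(1+k)Mv² = Mv².
Energy conservation Mgh = ½(1+k)Mv² gives v = √(2gh/(1+k)) = √(2 × 9.81 × 3.44 / 2) = 5.809 m/s.
The angular speed follows from ω = v/R = 5.809/0.27 ≈ 21.5 rad/s.

ω ≈ 21.5 rad/s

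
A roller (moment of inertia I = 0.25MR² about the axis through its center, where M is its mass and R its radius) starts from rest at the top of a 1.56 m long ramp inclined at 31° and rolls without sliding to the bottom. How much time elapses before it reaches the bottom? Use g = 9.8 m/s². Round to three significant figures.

Here I = 0.25MR², so the shape factor k = I/(MR²) = 0.25.
Newton's second law down the slope: Mg sinθ − f = Ma. The torque equation fR = Iα (with α = a/R) gives f = kMa.
Hence a = g sinθ/(1+k) = 9.8×sin31°/1.25 = 4.038 m/s².
Starting from rest, L = ½at², so t = √(2L/a) = √(2×1.56/4.038) ≈ 0.879 s.

t ≈ 0.879 s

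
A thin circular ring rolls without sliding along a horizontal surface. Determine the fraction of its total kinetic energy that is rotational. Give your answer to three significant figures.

The moment of inertia is MR², giving k ≡ I/(MR²) = 1.
With ω = v/R, KE_trans = ½Mv² and KE_rot = ½Iω² = ½kMv², so KE_total = ½(1+k)Mv².
The rotational fraction is therefore k/(1+k) = 1/2 ≈ 0.500.

fraction ≈ 0.500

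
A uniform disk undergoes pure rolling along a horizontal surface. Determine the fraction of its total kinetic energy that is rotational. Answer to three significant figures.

Here I = (1/2)MR², so the shape factor k = I/(MR²) = 0.5.
With ω = v/R, KE_trans = ½Mv² and KE_rot = ½Iω² = ½kMv², so KE_total = ½(1+k)Mv².
The rotational fraction is therefore k/(1+k) = 0.5/1.5 ≈ 0.333.

fraction ≈ 0.333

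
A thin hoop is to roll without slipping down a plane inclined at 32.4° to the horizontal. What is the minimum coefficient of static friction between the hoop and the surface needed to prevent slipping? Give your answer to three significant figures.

For this body I = MR², i.e. k = I/(MR²) = 1.
Newton's second law down the slope: Mg sinθ − f = Ma. The torque equation fR = Iα (with α = a/R) gives f = kMa.
These give a = g sinθ/(1+k) and the required friction f = kMg sinθ/(1+k).
With N = Mg cosθ, the no-slip condition f ≤ μN gives μ_min = f/N = k tanθ/(1+k).
μ_min = 1 × tan32.4° / 2 ≈ 0.317.

μ_min ≈ 0.317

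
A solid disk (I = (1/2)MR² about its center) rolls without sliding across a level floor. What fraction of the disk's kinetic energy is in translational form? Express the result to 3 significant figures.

fraction ≈ 0.667

For this body I = (1/2)MR², i.e. k = I/(MR²) = 0.5.
With ω = v/R, KE_trans = ½Mv² and KE_rot = ½Iω² = ½kMv², so KE_total = ½(1+k)Mv².
The translational fraction is therefore 1/(1+k) = 1/1.5 ≈ 0.667.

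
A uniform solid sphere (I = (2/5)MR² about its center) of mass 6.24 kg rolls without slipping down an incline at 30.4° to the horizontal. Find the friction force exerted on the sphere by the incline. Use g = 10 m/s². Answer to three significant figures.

The moment of inertia is (2/5)MR², giving k ≡ I/(MR²) = 0.4.
Newton's second law down the slope: Mg sinθ − f = Ma. The torque equation fR = Iα (with α = a/R) gives f = kMa.
Combining, a = g sinθ/(1+k) and f = kMa = kMg sinθ/(1+k).
f = 0.4 × 6.24 × 10 × sin30.4° / 1.4 ≈ 9.02 N.

f ≈ 9.02 N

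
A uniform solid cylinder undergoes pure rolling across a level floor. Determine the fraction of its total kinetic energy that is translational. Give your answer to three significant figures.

With I = (1/2)MR², the ratio k = I/(MR²) is 0.5.
Since ω = v/R, the translational part is ½Mv² and the rotational part is ½I(v/R)² = ½kMv²; the total is ½(1+k)Mv².
The translational fraction is therefore 1/(1+k) = 1/1.5 ≈ 0.667.

fraction ≈ 0.667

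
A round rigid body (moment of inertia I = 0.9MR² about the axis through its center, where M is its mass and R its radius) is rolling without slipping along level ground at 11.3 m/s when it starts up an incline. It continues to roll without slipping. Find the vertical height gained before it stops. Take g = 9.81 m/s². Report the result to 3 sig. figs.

Here I = 0.9MR², so the shape factor k = I/(MR²) = 0.9.
Pure rolling means v = ωR; then KE = ½Mv² + ½I(v/R)² = ½(1+k)Mv² = (19/20)Mv².
At the top the kinetic energy is zero, so (19/20)Mv₀² = Mgh.
Thus h = (1+k)v₀²/(2g) = 1.9 × 11.3² / (2 × 9.81) ≈ 12.4 m.

h ≈ 12.4 m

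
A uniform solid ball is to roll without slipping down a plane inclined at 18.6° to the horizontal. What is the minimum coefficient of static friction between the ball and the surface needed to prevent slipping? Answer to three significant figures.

The moment of inertia is (2/5)MR², giving k ≡ I/(MR²) = 0.4.
Translational: Mg sinθ − f = Ma. Rotational about the CM: fR = Iα = kMRa, so f = kMa.
These give a = g sinθ/(1+k) and the required friction f = kMg sinθ/(1+k).
The normal force is N = Mg cosθ, so μ_min = f/N = k tanθ/(1+k).
μ_min = 0.4 × tan18.6° / 1.4 ≈ 0.0962.

μ_min ≈ 0.0962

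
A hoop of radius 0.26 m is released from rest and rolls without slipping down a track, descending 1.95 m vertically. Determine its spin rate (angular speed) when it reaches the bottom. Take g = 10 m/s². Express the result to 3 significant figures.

ω ≈ 17.0 rad/s

The moment of inertia is MR², giving k ≡ I/(MR²) = 1.
Since it rolls without slipping, ω = v/R and KE = ½Mv² + ½Iω² = ½(1+k)Mv² = Mv².
Energy conservation Mgh = ½(1+k)Mv² gives v = √(2gh/(1+k)) = √(2 × 10 × 1.95 / 2) = 4.416 m/s.
Then ω = v/R = 4.416 / 0.26 ≈ 17.0 rad/s.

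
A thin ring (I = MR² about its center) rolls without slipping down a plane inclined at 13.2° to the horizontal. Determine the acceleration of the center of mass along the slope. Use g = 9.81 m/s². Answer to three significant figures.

a ≈ 1.12 m/s²

For this body I = MR², i.e. k = I/(MR²) = 1.
Newton's second law down the slope: Mg sinθ − f = Ma. The torque equation fR = Iα (with α = a/R) gives f = kMa.
Eliminating f: Mg sinθ = (1+k)Ma, so a = g sinθ/(1+k) = 9.81 × sin13.2° / 2 ≈ 1.12 m/s².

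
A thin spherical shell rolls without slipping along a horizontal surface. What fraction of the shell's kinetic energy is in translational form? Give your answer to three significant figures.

With I = (2/3)MR², the ratio k = I/(MR²) is 2/3.
Since ω = v/R, the translational part is ½Mv² and the rotational part is ½I(v/R)² = ½kMv²; the total is ½(1+k)Mv².
The translational fraction is therefore 1/(1+k) = 1/1.667 ≈ 0.600.

fraction ≈ 0.600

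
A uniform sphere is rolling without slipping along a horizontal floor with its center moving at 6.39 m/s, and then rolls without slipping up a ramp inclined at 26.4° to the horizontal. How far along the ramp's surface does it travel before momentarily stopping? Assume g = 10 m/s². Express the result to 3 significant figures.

With I = (2/5)MR², the ratio k = I/(MR²) is 0.4.
Since it rolls without slipping, ω = v/R and KE = ½Mv² + ½Iω² = ½(1+k)Mv² = (7/10)Mv².
Setting this equal to Mgh gives the vertical rise h = (1+k)v₀²/(2g) = 1.4×6.39²/(2×10) = 2.858 m.
Along the incline, d = h/sinθ = 2.858/sin26.4° ≈ 6.43 m.

d ≈ 6.43 m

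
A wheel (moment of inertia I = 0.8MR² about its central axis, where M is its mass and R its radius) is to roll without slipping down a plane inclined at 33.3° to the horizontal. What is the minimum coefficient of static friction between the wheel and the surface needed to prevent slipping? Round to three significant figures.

μ_min ≈ 0.292

The moment of inertia is 0.8MR², giving k ≡ I/(MR²) = 0.8.
Translational: Mg sinθ − f = Ma. Rotational about the CM: fR = Iα = kMRa, so f = kMa.
These give a = g sinθ/(1+k) and the required friction f = kMg sinθ/(1+k).
The normal force is N = Mg cosθ, so μ_min = f/N = k tanθ/(1+k).
μ_min = 0.8 × tan33.3° / 1.8 ≈ 0.292.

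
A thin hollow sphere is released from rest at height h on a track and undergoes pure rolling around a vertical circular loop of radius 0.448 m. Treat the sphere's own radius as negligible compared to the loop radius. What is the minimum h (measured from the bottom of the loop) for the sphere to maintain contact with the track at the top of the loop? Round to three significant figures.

Here I = (2/3)MR², so the shape factor k = I/(MR²) = 2/3.
At the top, contact is just lost when gravity alone supplies the centripetal force: Mg = Mv_top²/r, i.e. v_top² = gr.
With ω = v/R, the kinetic energy at speed v is ½(1+k)Mv² = (5/6)Mv².
Energy conservation from release (height h) to the top (height 2r): Mgh = Mg(2r) + (5/6)M·gr.
Thus h_min = 2r + (1+k)r/2 = r(2 + 1.667/2) = 0.448 × 2.833 ≈ 1.27 m.

h_min ≈ 1.27 m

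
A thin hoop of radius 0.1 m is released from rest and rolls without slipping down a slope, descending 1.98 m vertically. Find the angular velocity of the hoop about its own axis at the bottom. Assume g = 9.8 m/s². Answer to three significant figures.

ω ≈ 44.0 rad/s

With I = MR², the ratio k = I/(MR²) is 1.
Rolling without slipping gives ω = v/R, so the total kinetic energy is ½Mv² + ½Iω² = ½(1+k)Mv² = Mv².
Energy conservation Mgh = ½(1+k)Mv² gives v = √(2gh/(1+k)) = √(2 × 9.8 × 1.98 / 2) = 4.405 m/s.
The angular speed follows from ω = v/R = 4.405/0.1 ≈ 44.0 rad/s.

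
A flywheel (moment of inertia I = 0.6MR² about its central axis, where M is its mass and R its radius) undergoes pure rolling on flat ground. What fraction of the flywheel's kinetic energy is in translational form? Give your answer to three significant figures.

fraction ≈ 0.625

The moment of inertia is 0.6MR², giving k ≡ I/(MR²) = 0.6.
Since ω = v/R, the translational part is ½Mv² and the rotational part is ½I(v/R)² = ½kMv²; the total is ½(1+k)Mv².
The translational fraction is therefore 1/(1+k) = 1/1.6 ≈ 0.625.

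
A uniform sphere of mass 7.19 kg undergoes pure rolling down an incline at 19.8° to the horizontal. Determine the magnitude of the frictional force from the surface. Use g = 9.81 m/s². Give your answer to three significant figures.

The moment of inertia is (2/5)MR², giving k ≡ I/(MR²) = 0.4.
Along the incline Mg sinθ − f = Ma, and torque about the center fR = Iα = kMR²(a/R) gives f = kMa.
Combining, a = g sinθ/(1+k) and f = kMa = kMg sinθ/(1+k).
f = 0.4 × 7.19 × 9.81 × sin19.8° / 1.4 ≈ 6.83 N.

f ≈ 6.83 N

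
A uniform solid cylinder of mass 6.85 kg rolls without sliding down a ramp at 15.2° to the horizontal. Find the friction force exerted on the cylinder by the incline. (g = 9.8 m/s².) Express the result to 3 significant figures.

f ≈ 5.87 N

With I = (1/2)MR², the ratio k = I/(MR²) is 0.5.
Along the incline Mg sinθ − f = Ma, and torque about the center fR = Iα = kMR²(a/R) gives f = kMa.
Combining, a = g sinθ/(1+k) and f = kMa = kMg sinθ/(1+k).
f = 0.5 × 6.85 × 9.8 × sin15.2° / 1.5 ≈ 5.87 N.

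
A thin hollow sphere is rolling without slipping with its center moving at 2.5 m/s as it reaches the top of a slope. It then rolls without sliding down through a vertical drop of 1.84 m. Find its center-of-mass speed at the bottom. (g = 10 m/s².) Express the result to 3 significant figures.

v ≈ 5.32 m/s

With I = (2/3)MR², the ratio k = I/(MR²) is 2/3.
Rolling without slipping gives ω = v/R, so the total kinetic energy is ½Mv² + ½Iω² = ½(1+k)Mv² = (5/6)Mv².
Energy conservation: (5/6)Mv₀² + Mgh = (5/6)Mv², so v² = v₀² + 2gh/(1+k).
v = √(2.5² + 2×10×1.84/1.667) = √28.33 ≈ 5.32 m/s.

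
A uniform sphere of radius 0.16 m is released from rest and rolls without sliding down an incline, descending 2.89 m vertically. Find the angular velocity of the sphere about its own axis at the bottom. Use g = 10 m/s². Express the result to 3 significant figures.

Here I = (2/5)MR², so the shape factor k = I/(MR²) = 0.4.
Rolling without slipping gives ω = v/R, so the total kinetic energy is ½Mv² + ½Iω² = ½(1+k)Mv² = (7/10)Mv².
Energy conservation Mgh = ½(1+k)Mv² gives v = √(2gh/(1+k)) = √(2 × 10 × 2.89 / 1.4) = 6.425 m/s.
The angular speed follows from ω = v/R = 6.425/0.16 ≈ 40.2 rad/s.

ω ≈ 40.2 rad/s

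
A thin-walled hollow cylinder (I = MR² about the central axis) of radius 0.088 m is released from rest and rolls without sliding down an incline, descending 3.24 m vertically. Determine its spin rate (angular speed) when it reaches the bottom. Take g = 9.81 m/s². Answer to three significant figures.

Here I = MR², so the shape factor k = I/(MR²) = 1.
Pure rolling means v = ωR; then KE = ½Mv² + ½I(v/R)² = ½(1+k)Mv² = Mv².
Energy conservation Mgh = ½(1+k)Mv² gives v = √(2gh/(1+k)) = √(2 × 9.81 × 3.24 / 2) = 5.638 m/s.
The angular speed follows from ω = v/R = 5.638/0.088 ≈ 64.1 rad/s.

ω ≈ 64.1 rad/s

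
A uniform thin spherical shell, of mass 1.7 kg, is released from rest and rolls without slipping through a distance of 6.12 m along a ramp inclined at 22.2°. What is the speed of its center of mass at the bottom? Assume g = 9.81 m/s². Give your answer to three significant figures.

Here I = (2/3)MR², so the shape factor k = I/(MR²) = 2/3.
Rolling without slipping gives ω = v/R, so the total kinetic energy is ½Mv² + ½Iω² = ½(1+k)Mv² = (5/6)Mv².
The vertical drop is h = L sinθ = 6.12 × sin22.2° = 2.312 m.
Energy conservation: Mgh = (5/6)Mv², so v = √(2gh/(1+k)) = √(2 × 9.81 × 2.312 / 1.667) ≈ 5.22 m/s.

v ≈ 5.22 m/s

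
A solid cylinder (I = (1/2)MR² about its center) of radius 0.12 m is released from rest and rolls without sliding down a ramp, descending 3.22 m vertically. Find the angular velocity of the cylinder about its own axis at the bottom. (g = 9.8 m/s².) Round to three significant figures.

Here I = (1/2)MR², so the shape factor k = I/(MR²) = 0.5.
Rolling without slipping gives ω = v/R, so the total kinetic energy is ½Mv² + ½Iω² = ½(1+k)Mv² = (3/4)Mv².
Energy conservation Mgh = ½(1+k)Mv² gives v = √(2gh/(1+k)) = √(2 × 9.8 × 3.22 / 1.5) = 6.486 m/s.
Then ω = v/R = 6.486 / 0.12 ≈ 54.1 rad/s.

ω ≈ 54.1 rad/s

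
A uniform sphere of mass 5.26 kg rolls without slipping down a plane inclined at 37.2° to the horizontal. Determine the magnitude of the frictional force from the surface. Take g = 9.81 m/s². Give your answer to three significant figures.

With I = (2/5)MR², the ratio k = I/(MR²) is 0.4.
Along the incline Mg sinθ − f = Ma, and torque about the center fR = Iα = kMR²(a/R) gives f = kMa.
Combining, a = g sinθ/(1+k) and f = kMa = kMg sinθ/(1+k).
f = 0.4 × 5.26 × 9.81 × sin37.2° / 1.4 ≈ 8.91 N.

f ≈ 8.91 N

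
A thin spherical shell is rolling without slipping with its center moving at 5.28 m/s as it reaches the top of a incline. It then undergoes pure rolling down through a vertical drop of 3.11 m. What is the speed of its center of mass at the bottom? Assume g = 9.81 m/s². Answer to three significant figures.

v ≈ 8.03 m/s

Here I = (2/3)MR², so the shape factor k = I/(MR²) = 2/3.
Since it rolls without slipping, ω = v/R and KE = ½Mv² + ½Iω² = ½(1+k)Mv² = (5/6)Mv².
Conserving energy between top and bottom: (5/6)Mv² = (5/6)Mv₀² + Mgh, hence v² = v₀² + 2gh/(1+k).
v = √(5.28² + 2×9.81×3.11/1.667) = √64.49 ≈ 8.03 m/s.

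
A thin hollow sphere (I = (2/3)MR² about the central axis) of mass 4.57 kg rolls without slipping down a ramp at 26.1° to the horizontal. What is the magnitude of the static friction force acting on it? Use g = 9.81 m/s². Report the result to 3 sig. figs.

Here I = (2/3)MR², so the shape factor k = I/(MR²) = 2/3.
Translational: Mg sinθ − f = Ma. Rotational about the CM: fR = Iα = kMRa, so f = kMa.
Combining, a = g sinθ/(1+k) and f = kMa = kMg sinθ/(1+k).
f = (2/3) × 4.57 × 9.81 × sin26.1° / 1.667 ≈ 7.89 N.

f ≈ 7.89 N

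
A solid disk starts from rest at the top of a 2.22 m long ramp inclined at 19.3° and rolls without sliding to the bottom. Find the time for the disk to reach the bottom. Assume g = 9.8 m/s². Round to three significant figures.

The moment of inertia is (1/2)MR², giving k ≡ I/(MR²) = 0.5.
Newton's second law down the slope: Mg sinθ − f = Ma. The torque equation fR = Iα (with α = a/R) gives f = kMa.
Hence a = g sinθ/(1+k) = 9.8×sin19.3°/1.5 = 2.159 m/s².
Starting from rest, L = ½at², so t = √(2L/a) = √(2×2.22/2.159) ≈ 1.43 s.

t ≈ 1.43 s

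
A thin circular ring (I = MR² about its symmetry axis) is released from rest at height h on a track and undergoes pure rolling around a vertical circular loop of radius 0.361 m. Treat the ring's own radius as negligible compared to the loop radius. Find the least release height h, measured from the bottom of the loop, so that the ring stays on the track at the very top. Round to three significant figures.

The moment of inertia is MR², giving k ≡ I/(MR²) = 1.
At the top, contact is just lost when gravity alone supplies the centripetal force: Mg = Mv_top²/r, i.e. v_top² = gr.
With ω = v/R, the kinetic energy at speed v is ½(1+k)Mv² = Mv².
Energy conservation from release (height h) to the top (height 2r): Mgh = Mg(2r) + M·gr.
Thus h_min = 2r + (1+k)r/2 = r(2 + 2/2) = 0.361 × 3 ≈ 1.08 m.

h_min ≈ 1.08 m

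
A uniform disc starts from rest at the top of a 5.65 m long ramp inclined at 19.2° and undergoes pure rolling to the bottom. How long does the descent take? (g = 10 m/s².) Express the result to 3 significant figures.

With I = (1/2)MR², the ratio k = I/(MR²) is 0.5.
Newton's second law down the slope: Mg sinθ − f = Ma. The torque equation fR = Iα (with α = a/R) gives f = kMa.
Hence a = g sinθ/(1+k) = 10×sin19.2°/1.5 = 2.192 m/s².
With constant a from rest, t = √(2L/a) = √(2·5.65/2.192) ≈ 2.27 s.

t ≈ 2.27 s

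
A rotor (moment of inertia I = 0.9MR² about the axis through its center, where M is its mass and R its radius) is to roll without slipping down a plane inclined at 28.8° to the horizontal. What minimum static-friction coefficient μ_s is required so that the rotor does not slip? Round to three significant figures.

μ_min ≈ 0.260

For this body I = 0.9MR², i.e. k = I/(MR²) = 0.9.
Newton's second law down the slope: Mg sinθ − f = Ma. The torque equation fR = Iα (with α = a/R) gives f = kMa.
These give a = g sinθ/(1+k) and the required friction f = kMg sinθ/(1+k).
With N = Mg cosθ, the no-slip condition f ≤ μN gives μ_min = f/N = k tanθ/(1+k).
μ_min = 0.9 × tan28.8° / 1.9 ≈ 0.260.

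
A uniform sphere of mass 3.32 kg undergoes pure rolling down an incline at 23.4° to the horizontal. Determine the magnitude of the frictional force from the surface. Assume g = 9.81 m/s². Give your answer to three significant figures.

With I = (2/5)MR², the ratio k = I/(MR²) is 0.4.
Newton's second law down the slope: Mg sinθ − f = Ma. The torque equation fR = Iα (with α = a/R) gives f = kMa.
Combining, a = g sinθ/(1+k) and f = kMa = kMg sinθ/(1+k).
f = 0.4 × 3.32 × 9.81 × sin23.4° / 1.4 ≈ 3.70 N.

f ≈ 3.70 N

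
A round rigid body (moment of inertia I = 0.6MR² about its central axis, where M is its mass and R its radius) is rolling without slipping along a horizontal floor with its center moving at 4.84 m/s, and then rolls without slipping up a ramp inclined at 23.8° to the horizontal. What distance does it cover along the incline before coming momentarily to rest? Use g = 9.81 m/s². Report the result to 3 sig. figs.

Here I = 0.6MR², so the shape factor k = I/(MR²) = 0.6.
Pure rolling means v = ωR; then KE = ½Mv² + ½I(v/R)² = ½(1+k)Mv² = (4/5)Mv².
Setting this equal to Mgh gives the vertical rise h = (1+k)v₀²/(2g) = 1.6×4.84²/(2×9.81) = 1.91 m.
The distance along the slope is d = h/sinθ = 1.91/sin23.8° ≈ 4.73 m.

d ≈ 4.73 m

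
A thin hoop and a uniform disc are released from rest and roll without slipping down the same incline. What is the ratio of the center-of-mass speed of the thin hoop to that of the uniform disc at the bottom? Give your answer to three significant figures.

v_ratio ≈ 0.866

Each satisfies Mgh = ½(1+k)Mv² with k = I/(MR²), so v ∝ 1/√(1+k).
For the thin hoop k = 1; for the uniform disc k = 0.5.
v₁/v₂ = √((1+k₂)/(1+k₁)) = √(1.5/2) ≈ 0.866.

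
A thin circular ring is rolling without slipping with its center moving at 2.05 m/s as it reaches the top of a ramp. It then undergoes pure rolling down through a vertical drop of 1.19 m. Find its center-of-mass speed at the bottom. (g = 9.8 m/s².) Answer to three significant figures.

v ≈ 3.98 m/s

For this body I = MR², i.e. k = I/(MR²) = 1.
Rolling without slipping gives ω = v/R, so the total kinetic energy is ½Mv² + ½Iω² = ½(1+k)Mv² = Mv².
Energy conservation: Mv₀² + Mgh = Mv², so v² = v₀² + 2gh/(1+k).
v = √(2.05² + 2×9.8×1.19/2) = √15.86 ≈ 3.98 m/s.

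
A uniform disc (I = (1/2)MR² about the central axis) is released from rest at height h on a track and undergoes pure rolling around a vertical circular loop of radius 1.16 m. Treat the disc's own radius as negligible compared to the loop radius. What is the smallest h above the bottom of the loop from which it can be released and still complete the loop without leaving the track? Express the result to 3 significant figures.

The moment of inertia is (1/2)MR², giving k ≡ I/(MR²) = 0.5.
At the top, contact is just lost when gravity alone supplies the centripetal force: Mg = Mv_top²/r, i.e. v_top² = gr.
With ω = v/R, the kinetic energy at speed v is ½(1+k)Mv² = (3/4)Mv².
Energy conservation from release (height h) to the top (height 2r): Mgh = Mg(2r) + (3/4)M·gr.
Thus h_min = 2r + (1+k)r/2 = r(2 + 1.5/2) = 1.16 × 2.75 ≈ 3.19 m.

h_min ≈ 3.19 m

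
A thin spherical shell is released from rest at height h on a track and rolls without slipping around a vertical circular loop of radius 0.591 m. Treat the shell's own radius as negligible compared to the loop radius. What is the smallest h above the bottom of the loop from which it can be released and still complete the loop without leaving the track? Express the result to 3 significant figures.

For this body I = (2/3)MR², i.e. k = I/(MR²) = 2/3.
At the top of the loop, the minimum-contact condition is Mg = Mv_top²/r, so v_top² = gr.
With ω = v/R, the kinetic energy at speed v is ½(1+k)Mv² = (5/6)Mv².
Energy conservation from release (height h) to the top (height 2r): Mgh = Mg(2r) + (5/6)M·gr.
Thus h_min = 2r + (1+k)r/2 = r(2 + 1.667/2) = 0.591 × 2.833 ≈ 1.67 m.

h_min ≈ 1.67 m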